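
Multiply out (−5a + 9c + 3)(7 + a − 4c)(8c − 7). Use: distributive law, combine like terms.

−459ac + 224a − 40a²c + 35a² + 232ac² + 660c² − 189c − 288c³ − 147

(−5a + 9c + 3)(7 + a − 4c)(8c − 7)
= (−35a − 5a² + 20ac + 63c + 9ac − 36c² + 21 + 3a − 12c)(8c − 7)    [distributive law]
= (−32a − 5a² + 29ac + 51c − 36c² + 21)(8c − 7)    [combine like terms]
= −256ac + 224a − 40a²c + 35a² + 232ac² − 203ac + 408c² − 357c − 288c³ + 252c² + 168c − 147    [distributive law]
= −459ac + 224a − 40a²c + 35a² + 232ac² + 660c² − 189c − 288c³ − 147    [combine like terms]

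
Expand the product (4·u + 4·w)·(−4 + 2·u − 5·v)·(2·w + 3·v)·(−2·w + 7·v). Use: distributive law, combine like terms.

(4·u + 4·w)·(−4 + 2·u − 5·v)·(2·w + 3·v)·(−2·w + 7·v)
= (−16·u + 8·u^2 − 20·u·v − 16·w + 8·u·w − 20·v·w)·(2·w + 3·v)·(−2·w + 7·v)    [distributive law]
= (−32·u·w − 48·u·v + 16·u^2·w + 24·u^2·v − 40·u·v·w − 60·u·v^2 − 32·w^2 − 48·v·w + 16·u·w^2 + 24·u·v·w − 40·v·w^2 − 60·v^2·w)·(−2·w + 7·v)    [distributive law]
= (−32·u·w − 48·u·v + 16·u^2·w + 24·u^2·v − 16·u·v·w − 60·u·v^2 − 32·w^2 − 48·v·w + 16·u·w^2 − 40·v·w^2 − 60·v^2·w)·(−2·w + 7·v)    [combine like terms]
= 64·u·w^2 − 224·u·v·w + 96·u·v·w − 336·u·v^2 − 32·u^2·w^2 + 112·u^2·v·w − 48·u^2·v·w + 168·u^2·v^2 + 32·u·v·w^2 − 112·u·v^2·w + 120·u·v^2·w − 420·u·v^3 + 64·w^3 − 224·v·w^2 + 96·v·w^2 − 336·v^2·w − 32·u·w^3 + 112·u·v·w^2 + 80·v·w^3 − 280·v^2·w^2 + 120·v^2·w^2 − 420·v^3·w    [distributive law]
= 64·u·w^2 − 128·u·v·w − 336·u·v^2 − 32·u^2·w^2 + 64·u^2·v·w + 168·u^2·v^2 + 144·u·v·w^2 + 8·u·v^2·w − 420·u·v^3 + 64·w^3 − 128·v·w^2 − 336·v^2·w − 32·u·w^3 + 80·v·w^3 − 160·v^2·w^2 − 420·v^3·w    [combine like terms]

64·u·w^2 − 128·u·v·w − 336·u·v^2 − 32·u^2·w^2 + 64·u^2·v·w + 168·u^2·v^2 + 144·u·v·w^2 + 8·u·v^2·w − 420·u·v^3 + 64·w^3 − 128·v·w^2 − 336·v^2·w − 32·u·w^3 + 80·v·w^3 − 160·v^2·w^2 − 420·v^3·w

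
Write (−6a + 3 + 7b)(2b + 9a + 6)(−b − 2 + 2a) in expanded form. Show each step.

−23ab^2 + 3ab + 156a^2b + 90a^2 − 108a^3 + 54a − 76b^2 − 114b − 36 − 14b^3

(−6a + 3 + 7b)(2b + 9a + 6)(−b − 2 + 2a)
= (−12ab − 54a^2 − 36a + 6b + 27a + 18 + 14b^2 + 63ab + 42b)(−b − 2 + 2a)    [distributive law]
= (51ab − 54a^2 − 9a + 48b + 18 + 14b^2)(−b − 2 + 2a)    [combine like terms]
= −51ab^2 − 102ab + 102a^2b + 54a^2b + 108a^2 − 108a^3 + 9ab + 18a − 18a^2 − 48b^2 − 96b + 96ab − 18b − 36 + 36a − 14b^3 − 28b^2 + 28ab^2    [distributive law]
= −23ab^2 + 3ab + 156a^2b + 90a^2 − 108a^3 + 54a − 76b^2 − 114b − 36 − 14b^3    [combine like terms]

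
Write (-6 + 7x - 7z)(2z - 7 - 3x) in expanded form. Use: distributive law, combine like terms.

(-6 + 7x - 7z)(2z - 7 - 3x)
= -12z + 42 + 18x + 14xz - 49x - 21x^2 - 14z^2 + 49z + 21xz    [distributive law]
= 37z + 42 - 31x + 35xz - 21x^2 - 14z^2    [combine like terms]

37z + 42 - 31x + 35xz - 21x^2 - 14z^2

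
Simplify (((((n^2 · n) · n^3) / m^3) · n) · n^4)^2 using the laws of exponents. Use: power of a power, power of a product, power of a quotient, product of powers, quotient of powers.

m^(-6)·n^22

(((((n^2 · n) · n^3) / m^3) · n) · n^4)^2
= (((((n^2 · n) · n^3) / m^3) · n)^2) · ((n^4)^2)    [power of a product]
= (((((n^2 · n) · n^3) / m^3)^2) · (n^2)) · ((n^4)^2)    [power of a product]
= (((((n^2 · n) · n^3)^2) / ((m^3)^2)) · (n^2)) · ((n^4)^2)    [power of a quotient]
= (((((n^2 · n)^2) · ((n^3)^2)) / ((m^3)^2)) · (n^2)) · ((n^4)^2)    [power of a product]
= ((((((n^2)^2) · (n^2)) · ((n^3)^2)) / ((m^3)^2)) · (n^2)) · ((n^4)^2)    [power of a product]
= ((((n^4 · (n^2)) · ((n^3)^2)) / ((m^3)^2)) · (n^2)) · ((n^4)^2)    [power of a power]
= (((n^6 · ((n^3)^2)) / ((m^3)^2)) · (n^2)) · ((n^4)^2)    [product of powers]
= (((n^6 · n^6) / ((m^3)^2)) · (n^2)) · ((n^4)^2)    [power of a power]
= ((n^12 / ((m^3)^2)) · (n^2)) · ((n^4)^2)    [product of powers]
= ((n^12 / m^6) · (n^2)) · ((n^4)^2)    [power of a power]
= ((n^12 / m^6) · n^2) · n^8    [power of a power]
= m^(-6)·n^22    [quotient of powers; product of powers]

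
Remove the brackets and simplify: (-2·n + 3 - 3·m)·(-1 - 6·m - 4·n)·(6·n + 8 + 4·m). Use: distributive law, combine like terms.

4·n² - 98·n + 62·m·n + 176·m·n² + 204·m²·n + 48·n³ - 24 - 132·m + 84·m² + 72·m³

(-2·n + 3 - 3·m)·(-1 - 6·m - 4·n)·(6·n + 8 + 4·m)
= (2·n + 12·m·n + 8·n² - 3 - 18·m - 12·n + 3·m + 18·m² + 12·m·n)·(6·n + 8 + 4·m)    [distributive law]
= (-10·n + 24·m·n + 8·n² - 3 - 15·m + 18·m²)·(6·n + 8 + 4·m)    [combine like terms]
= -60·n² - 80·n - 40·m·n + 144·m·n² + 192·m·n + 96·m²·n + 48·n³ + 64·n² + 32·m·n² - 18·n - 24 - 12·m - 90·m·n - 120·m - 60·m² + 108·m²·n + 144·m² + 72·m³    [distributive law]
= 4·n² - 98·n + 62·m·n + 176·m·n² + 204·m²·n + 48·n³ - 24 - 132·m + 84·m² + 72·m³    [combine like terms]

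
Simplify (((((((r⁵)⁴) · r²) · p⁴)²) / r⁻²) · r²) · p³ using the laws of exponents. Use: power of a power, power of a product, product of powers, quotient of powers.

(((((((r⁵)⁴) · r²) · p⁴)²) / r⁻²) · r²) · p³
= (((((((r⁵)⁴) · r²)²) · ((p⁴)²)) / r⁻²) · r²) · p³    [power of a product]
= (((((((r⁵)⁴)²) · ((r²)²)) · ((p⁴)²)) / r⁻²) · r²) · p³    [power of a product]
= ((((((r⁵)⁸) · ((r²)²)) · ((p⁴)²)) / r⁻²) · r²) · p³    [power of a power]
= ((((r⁴⁰ · ((r²)²)) · ((p⁴)²)) / r⁻²) · r²) · p³    [power of a power]
= ((((r⁴⁰ · r⁴) · ((p⁴)²)) / r⁻²) · r²) · p³    [power of a power]
= (((r⁴⁴ · ((p⁴)²)) / r⁻²) · r²) · p³    [product of powers]
= (((r⁴⁴ · p⁸) / r⁻²) · r²) · p³    [power of a power]
= p¹¹·r⁴⁸    [quotient of powers; product of powers]

p¹¹·r⁴⁸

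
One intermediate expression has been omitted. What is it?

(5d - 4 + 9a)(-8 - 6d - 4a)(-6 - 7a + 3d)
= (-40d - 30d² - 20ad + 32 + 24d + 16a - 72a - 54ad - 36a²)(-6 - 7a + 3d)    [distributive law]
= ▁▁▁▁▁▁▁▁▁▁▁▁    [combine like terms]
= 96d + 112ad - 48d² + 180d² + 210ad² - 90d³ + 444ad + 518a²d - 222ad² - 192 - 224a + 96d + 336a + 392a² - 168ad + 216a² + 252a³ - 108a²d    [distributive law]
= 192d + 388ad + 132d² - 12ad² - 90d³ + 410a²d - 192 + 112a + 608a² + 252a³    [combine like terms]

By combine like terms:

(-16d - 30d² - 74ad + 32 - 56a - 36a²)(-6 - 7a + 3d)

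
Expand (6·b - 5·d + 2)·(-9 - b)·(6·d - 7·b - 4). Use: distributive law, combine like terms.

(6·b - 5·d + 2)·(-9 - b)·(6·d - 7·b - 4)
= (-54·b - 6·b^2 + 45·d + 5·b·d - 18 - 2·b)·(6·d - 7·b - 4)    [distributive law]
= (-56·b - 6·b^2 + 45·d + 5·b·d - 18)·(6·d - 7·b - 4)    [combine like terms]
= -336·b·d + 392·b^2 + 224·b - 36·b^2·d + 42·b^3 + 24·b^2 + 270·d^2 - 315·b·d - 180·d + 30·b·d^2 - 35·b^2·d - 20·b·d - 108·d + 126·b + 72    [distributive law]
= -671·b·d + 416·b^2 + 350·b - 71·b^2·d + 42·b^3 + 270·d^2 - 288·d + 30·b·d^2 + 72    [combine like terms]

-671·b·d + 416·b^2 + 350·b - 71·b^2·d + 42·b^3 + 270·d^2 - 288·d + 30·b·d^2 + 72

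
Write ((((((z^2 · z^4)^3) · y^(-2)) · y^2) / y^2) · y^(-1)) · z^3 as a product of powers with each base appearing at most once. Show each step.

y^(-3)z^21

((((((z^2 · z^4)^3) · y^(-2)) · y^2) / y^2) · y^(-1)) · z^3
= (((((((z^2)^3) · ((z^4)^3)) · y^(-2)) · y^2) / y^2) · y^(-1)) · z^3    [power of a product]
= (((((z^6 · ((z^4)^3)) · y^(-2)) · y^2) / y^2) · y^(-1)) · z^3    [power of a power]
= (((((z^6 · z^12) · y^(-2)) · y^2) / y^2) · y^(-1)) · z^3    [power of a power]
= ((((z^18 · y^(-2)) · y^2) / y^2) · y^(-1)) · z^3    [product of powers]
= y^(-3)z^21    [quotient of powers; product of powers]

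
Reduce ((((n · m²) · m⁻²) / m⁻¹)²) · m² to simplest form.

m⁴n²

((((n · m²) · m⁻²) / m⁻¹)²) · m²
= ((((n · m²) · m⁻²)²) / ((m⁻¹)²)) · m²    [power of a quotient]
= ((((n · m²)²) · ((m⁻²)²)) / ((m⁻¹)²)) · m²    [power of a product]
= ((((n²) · ((m²)²)) · ((m⁻²)²)) / ((m⁻¹)²)) · m²    [power of a product]
= (((n² · m⁴) · ((m⁻²)²)) / ((m⁻¹)²)) · m²    [power of a power]
= (((n² · m⁴) · m⁻⁴) / ((m⁻¹)²)) · m²    [power of a power]
= (((n² · m⁴) · m⁻⁴) / m⁻²) · m²    [power of a power]
= m⁴n²    [quotient of powers; product of powers]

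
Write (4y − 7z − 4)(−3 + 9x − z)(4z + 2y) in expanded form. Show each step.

(4y − 7z − 4)(−3 + 9x − z)(4z + 2y)
= (−12y + 36xy − 4yz + 21z − 63xz + 7z^2 + 12 − 36x + 4z)(4z + 2y)    [distributive law]
= (−12y + 36xy − 4yz + 25z − 63xz + 7z^2 + 12 − 36x)(4z + 2y)    [combine like terms]
= −48yz − 24y^2 + 144xyz + 72xy^2 − 16yz^2 − 8y^2z + 100z^2 + 50yz − 252xz^2 − 126xyz + 28z^3 + 14yz^2 + 48z + 24y − 144xz − 72xy    [distributive law]
= 2yz − 24y^2 + 18xyz + 72xy^2 − 2yz^2 − 8y^2z + 100z^2 − 252xz^2 + 28z^3 + 48z + 24y − 144xz − 72xy    [combine like terms]

2yz − 24y^2 + 18xyz + 72xy^2 − 2yz^2 − 8y^2z + 100z^2 − 252xz^2 + 28z^3 + 48z + 24y − 144xz − 72xy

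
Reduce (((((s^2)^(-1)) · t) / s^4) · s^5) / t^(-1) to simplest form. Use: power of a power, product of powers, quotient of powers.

s^(-1)t^2

(((((s^2)^(-1)) · t) / s^4) · s^5) / t^(-1)
= (((s^(-2) · t) / s^4) · s^5) / t^(-1)    [power of a power]
= s^(-1)t^2    [quotient of powers; product of powers]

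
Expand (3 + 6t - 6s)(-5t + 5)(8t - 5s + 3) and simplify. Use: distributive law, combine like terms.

(3 + 6t - 6s)(-5t + 5)(8t - 5s + 3)
= (-15t + 15 - 30t^2 + 30t + 30st - 30s)(8t - 5s + 3)    [distributive law]
= (15t + 15 - 30t^2 + 30st - 30s)(8t - 5s + 3)    [combine like terms]
= 120t^2 - 75st + 45t + 120t - 75s + 45 - 240t^3 + 150st^2 - 90t^2 + 240st^2 - 150s^2t + 90st - 240st + 150s^2 - 90s    [distributive law]
= 30t^2 - 225st + 165t - 165s + 45 - 240t^3 + 390st^2 - 150s^2t + 150s^2    [combine like terms]

30t^2 - 225st + 165t - 165s + 45 - 240t^3 + 390st^2 - 150s^2t + 150s^2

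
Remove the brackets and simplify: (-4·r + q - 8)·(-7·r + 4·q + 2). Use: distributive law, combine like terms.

28·r² - 23·q·r + 48·r + 4·q² - 30·q - 16

(-4·r + q - 8)·(-7·r + 4·q + 2)
= 28·r² - 16·q·r - 8·r - 7·q·r + 4·q² + 2·q + 56·r - 32·q - 16    [distributive law]
= 28·r² - 23·q·r + 48·r + 4·q² - 30·q - 16    [combine like terms]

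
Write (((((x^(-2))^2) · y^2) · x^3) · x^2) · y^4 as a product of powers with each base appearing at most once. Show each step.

(((((x^(-2))^2) · y^2) · x^3) · x^2) · y^4
= (((x^(-4) · y^2) · x^3) · x^2) · y^4    [power of a power]
= x·y^6    [product of powers]

x·y^6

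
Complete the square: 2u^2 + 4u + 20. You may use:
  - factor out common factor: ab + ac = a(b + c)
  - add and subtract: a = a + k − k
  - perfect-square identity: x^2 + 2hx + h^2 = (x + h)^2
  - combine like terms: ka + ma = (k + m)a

2(u + 1)^2 + 18

2u^2 + 4u + 20
= 2(u^2 + 2u) + 20    [factor out 2 from the u-terms]
= 2(u^2 + 2u + 1 − 1) + 20    [add and subtract 1 inside the bracket]
= 2(u + 1)^2 − 2 + 20    [perfect-square identity]
= 2(u + 1)^2 + 18    [combine constants]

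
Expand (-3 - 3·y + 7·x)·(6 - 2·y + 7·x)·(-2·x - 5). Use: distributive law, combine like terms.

-69·x + 90 + 199·x·y + 60·y - 287·x^2 - 12·x·y^2 - 30·y^2 + 70·x^2·y - 98·x^3

(-3 - 3·y + 7·x)·(6 - 2·y + 7·x)·(-2·x - 5)
= (-18 + 6·y - 21·x - 18·y + 6·y^2 - 21·x·y + 42·x - 14·x·y + 49·x^2)·(-2·x - 5)    [distributive law]
= (-18 - 12·y + 21·x + 6·y^2 - 35·x·y + 49·x^2)·(-2·x - 5)    [combine like terms]
= 36·x + 90 + 24·x·y + 60·y - 42·x^2 - 105·x - 12·x·y^2 - 30·y^2 + 70·x^2·y + 175·x·y - 98·x^3 - 245·x^2    [distributive law]
= -69·x + 90 + 199·x·y + 60·y - 287·x^2 - 12·x·y^2 - 30·y^2 + 70·x^2·y - 98·x^3    [combine like terms]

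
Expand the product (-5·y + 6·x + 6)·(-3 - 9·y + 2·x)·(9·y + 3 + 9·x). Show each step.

-216·y^2 - 279·y - 597·x·y + 405·y^3 - 171·x·y^2 - 468·x^2·y - 180·x - 18·x^2 + 108·x^3 - 54

(-5·y + 6·x + 6)·(-3 - 9·y + 2·x)·(9·y + 3 + 9·x)
= (15·y + 45·y^2 - 10·x·y - 18·x - 54·x·y + 12·x^2 - 18 - 54·y + 12·x)·(9·y + 3 + 9·x)    [distributive law]
= (-39·y + 45·y^2 - 64·x·y - 6·x + 12·x^2 - 18)·(9·y + 3 + 9·x)    [combine like terms]
= -351·y^2 - 117·y - 351·x·y + 405·y^3 + 135·y^2 + 405·x·y^2 - 576·x·y^2 - 192·x·y - 576·x^2·y - 54·x·y - 18·x - 54·x^2 + 108·x^2·y + 36·x^2 + 108·x^3 - 162·y - 54 - 162·x    [distributive law]
= -216·y^2 - 279·y - 597·x·y + 405·y^3 - 171·x·y^2 - 468·x^2·y - 180·x - 18·x^2 + 108·x^3 - 54    [combine like terms]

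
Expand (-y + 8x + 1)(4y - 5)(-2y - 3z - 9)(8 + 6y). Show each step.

(-y + 8x + 1)(4y - 5)(-2y - 3z - 9)(8 + 6y)
= (-4y^2 + 5y + 32xy - 40x + 4y - 5)(-2y - 3z - 9)(8 + 6y)    [distributive law]
= (-4y^2 + 9y + 32xy - 40x - 5)(-2y - 3z - 9)(8 + 6y)    [combine like terms]
= (8y^3 + 12y^2z + 36y^2 - 18y^2 - 27yz - 81y - 64xy^2 - 96xyz - 288xy + 80xy + 120xz + 360x + 10y + 15z + 45)(8 + 6y)    [distributive law]
= (8y^3 + 12y^2z + 18y^2 - 27yz - 71y - 64xy^2 - 96xyz - 208xy + 120xz + 360x + 15z + 45)(8 + 6y)    [combine like terms]
= 64y^3 + 48y^4 + 96y^2z + 72y^3z + 144y^2 + 108y^3 - 216yz - 162y^2z - 568y - 426y^2 - 512xy^2 - 384xy^3 - 768xyz - 576xy^2z - 1664xy - 1248xy^2 + 960xz + 720xyz + 2880x + 2160xy + 120z + 90yz + 360 + 270y    [distributive law]
= 172y^3 + 48y^4 - 66y^2z + 72y^3z - 282y^2 - 126yz - 298y - 1760xy^2 - 384xy^3 - 48xyz - 576xy^2z + 496xy + 960xz + 2880x + 120z + 360    [combine like terms]

172y^3 + 48y^4 - 66y^2z + 72y^3z - 282y^2 - 126yz - 298y - 1760xy^2 - 384xy^3 - 48xyz - 576xy^2z + 496xy + 960xz + 2880x + 120z + 360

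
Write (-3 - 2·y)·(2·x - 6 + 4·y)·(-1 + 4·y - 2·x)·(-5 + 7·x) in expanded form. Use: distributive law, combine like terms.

(-3 - 2·y)·(2·x - 6 + 4·y)·(-1 + 4·y - 2·x)·(-5 + 7·x)
= (-6·x + 18 - 12·y - 4·x·y + 12·y - 8·y^2)·(-1 + 4·y - 2·x)·(-5 + 7·x)    [distributive law]
= (-6·x + 18 - 4·x·y - 8·y^2)·(-1 + 4·y - 2·x)·(-5 + 7·x)    [combine like terms]
= (6·x - 24·x·y + 12·x^2 - 18 + 72·y - 36·x + 4·x·y - 16·x·y^2 + 8·x^2·y + 8·y^2 - 32·y^3 + 16·x·y^2)·(-5 + 7·x)    [distributive law]
= (-30·x - 20·x·y + 12·x^2 - 18 + 72·y + 8·x^2·y + 8·y^2 - 32·y^3)·(-5 + 7·x)    [combine like terms]
= 150·x - 210·x^2 + 100·x·y - 140·x^2·y - 60·x^2 + 84·x^3 + 90 - 126·x - 360·y + 504·x·y - 40·x^2·y + 56·x^3·y - 40·y^2 + 56·x·y^2 + 160·y^3 - 224·x·y^3    [distributive law]
= 24·x - 270·x^2 + 604·x·y - 180·x^2·y + 84·x^3 + 90 - 360·y + 56·x^3·y - 40·y^2 + 56·x·y^2 + 160·y^3 - 224·x·y^3    [combine like terms]

24·x - 270·x^2 + 604·x·y - 180·x^2·y + 84·x^3 + 90 - 360·y + 56·x^3·y - 40·y^2 + 56·x·y^2 + 160·y^3 - 224·x·y^3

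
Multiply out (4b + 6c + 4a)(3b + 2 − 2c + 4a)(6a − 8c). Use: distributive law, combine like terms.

(4b + 6c + 4a)(3b + 2 − 2c + 4a)(6a − 8c)
= (12b² + 8b − 8bc + 16ab + 18bc + 12c − 12c² + 24ac + 12ab + 8a − 8ac + 16a²)(6a − 8c)    [distributive law]
= (12b² + 8b + 10bc + 28ab + 12c − 12c² + 16ac + 8a + 16a²)(6a − 8c)    [combine like terms]
= 72ab² − 96b²c + 48ab − 64bc + 60abc − 80bc² + 168a²b − 224abc + 72ac − 96c² − 72ac² + 96c³ + 96a²c − 128ac² + 48a² − 64ac + 96a³ − 128a²c    [distributive law]
= 72ab² − 96b²c + 48ab − 64bc − 164abc − 80bc² + 168a²b + 8ac − 96c² − 200ac² + 96c³ − 32a²c + 48a² + 96a³    [combine like terms]

72ab² − 96b²c + 48ab − 64bc − 164abc − 80bc² + 168a²b + 8ac − 96c² − 200ac² + 96c³ − 32a²c + 48a² + 96a³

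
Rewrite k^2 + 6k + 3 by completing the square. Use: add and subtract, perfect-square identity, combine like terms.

k^2 + 6k + 3
= k^2 + 6k + 9 − 9 + 3    [add and subtract 9]
= (k + 3)^2 − 9 + 3    [perfect-square identity]
= (k + 3)^2 − 6    [combine constants]

(k + 3)^2 − 6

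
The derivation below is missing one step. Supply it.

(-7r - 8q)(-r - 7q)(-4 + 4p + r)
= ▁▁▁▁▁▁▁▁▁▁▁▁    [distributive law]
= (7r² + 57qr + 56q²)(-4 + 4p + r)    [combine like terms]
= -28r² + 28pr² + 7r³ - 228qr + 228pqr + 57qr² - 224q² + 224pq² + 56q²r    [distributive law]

Applying distributive law to the line above:

(7r² + 49qr + 8qr + 56q²)(-4 + 4p + r)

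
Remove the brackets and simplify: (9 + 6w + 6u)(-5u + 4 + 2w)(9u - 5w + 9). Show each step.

(9 + 6w + 6u)(-5u + 4 + 2w)(9u - 5w + 9)
= (-45u + 36 + 18w - 30uw + 24w + 12w² - 30u² + 24u + 12uw)(9u - 5w + 9)    [distributive law]
= (-21u + 36 + 42w - 18uw + 12w² - 30u²)(9u - 5w + 9)    [combine like terms]
= -189u² + 105uw - 189u + 324u - 180w + 324 + 378uw - 210w² + 378w - 162u²w + 90uw² - 162uw + 108uw² - 60w³ + 108w² - 270u³ + 150u²w - 270u²    [distributive law]
= -459u² + 321uw + 135u + 198w + 324 - 102w² - 12u²w + 198uw² - 60w³ - 270u³    [combine like terms]

-459u² + 321uw + 135u + 198w + 324 - 102w² - 12u²w + 198uw² - 60w³ - 270u³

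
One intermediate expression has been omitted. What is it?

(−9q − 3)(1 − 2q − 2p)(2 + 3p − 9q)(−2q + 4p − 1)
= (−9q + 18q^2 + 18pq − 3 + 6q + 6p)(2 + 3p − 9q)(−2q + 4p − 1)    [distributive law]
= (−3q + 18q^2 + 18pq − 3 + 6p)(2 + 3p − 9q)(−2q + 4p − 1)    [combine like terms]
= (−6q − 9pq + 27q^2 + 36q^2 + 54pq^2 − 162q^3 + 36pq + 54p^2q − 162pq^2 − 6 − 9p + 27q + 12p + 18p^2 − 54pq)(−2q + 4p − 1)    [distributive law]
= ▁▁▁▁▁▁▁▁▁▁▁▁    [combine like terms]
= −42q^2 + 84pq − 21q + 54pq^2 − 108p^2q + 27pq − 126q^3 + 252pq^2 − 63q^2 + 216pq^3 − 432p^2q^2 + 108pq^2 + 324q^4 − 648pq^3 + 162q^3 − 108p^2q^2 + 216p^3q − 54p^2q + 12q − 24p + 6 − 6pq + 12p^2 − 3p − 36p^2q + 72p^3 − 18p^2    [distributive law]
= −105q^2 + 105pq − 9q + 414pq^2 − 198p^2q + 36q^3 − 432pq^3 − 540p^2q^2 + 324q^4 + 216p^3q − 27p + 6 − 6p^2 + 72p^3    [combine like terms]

After combine like terms, the bracketed line is:

(21q − 27pq + 63q^2 − 108pq^2 − 162q^3 + 54p^2q − 6 + 3p + 18p^2)(−2q + 4p − 1)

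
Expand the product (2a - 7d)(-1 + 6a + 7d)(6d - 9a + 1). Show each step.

-103ad + 30a^2 - 2a + 324a^2d - 108a^3 + 273ad^2 - 7d^2 + 7d - 294d^3

(2a - 7d)(-1 + 6a + 7d)(6d - 9a + 1)
= (-2a + 12a^2 + 14ad + 7d - 42ad - 49d^2)(6d - 9a + 1)    [distributive law]
= (-2a + 12a^2 - 28ad + 7d - 49d^2)(6d - 9a + 1)    [combine like terms]
= -12ad + 18a^2 - 2a + 72a^2d - 108a^3 + 12a^2 - 168ad^2 + 252a^2d - 28ad + 42d^2 - 63ad + 7d - 294d^3 + 441ad^2 - 49d^2    [distributive law]
= -103ad + 30a^2 - 2a + 324a^2d - 108a^3 + 273ad^2 - 7d^2 + 7d - 294d^3    [combine like terms]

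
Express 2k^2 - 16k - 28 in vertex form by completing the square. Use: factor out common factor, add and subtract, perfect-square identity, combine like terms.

2k^2 - 16k - 28
= 2(k^2 - 8k) - 28    [factor out 2 from the k-terms]
= 2(k^2 - 8k + 16 - 16) - 28    [add and subtract 16 inside the bracket]
= 2(k - 4)^2 - 32 - 28    [perfect-square identity]
= 2(k - 4)^2 - 60    [combine constants]

2(k - 4)^2 - 60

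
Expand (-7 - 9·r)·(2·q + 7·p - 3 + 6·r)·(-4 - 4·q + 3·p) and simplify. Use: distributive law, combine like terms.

-28·q + 56·q^2 + 154·p·q + 259·p - 147·p^2 - 84 + 60·r + 132·q·r + 207·p·r + 72·q^2·r + 198·p·q·r - 189·p^2·r + 216·r^2 + 216·q·r^2 - 162·p·r^2

(-7 - 9·r)·(2·q + 7·p - 3 + 6·r)·(-4 - 4·q + 3·p)
= (-14·q - 49·p + 21 - 42·r - 18·q·r - 63·p·r + 27·r - 54·r^2)·(-4 - 4·q + 3·p)    [distributive law]
= (-14·q - 49·p + 21 - 15·r - 18·q·r - 63·p·r - 54·r^2)·(-4 - 4·q + 3·p)    [combine like terms]
= 56·q + 56·q^2 - 42·p·q + 196·p + 196·p·q - 147·p^2 - 84 - 84·q + 63·p + 60·r + 60·q·r - 45·p·r + 72·q·r + 72·q^2·r - 54·p·q·r + 252·p·r + 252·p·q·r - 189·p^2·r + 216·r^2 + 216·q·r^2 - 162·p·r^2    [distributive law]
= -28·q + 56·q^2 + 154·p·q + 259·p - 147·p^2 - 84 + 60·r + 132·q·r + 207·p·r + 72·q^2·r + 198·p·q·r - 189·p^2·r + 216·r^2 + 216·q·r^2 - 162·p·r^2    [combine like terms]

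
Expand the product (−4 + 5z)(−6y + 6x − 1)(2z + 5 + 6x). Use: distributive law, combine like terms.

−102yz + 120y + 144xy + 72xz − 96x − 144x^2 − 17z + 20 − 60yz^2 − 180xyz + 60xz^2 + 180x^2z − 10z^2

(−4 + 5z)(−6y + 6x − 1)(2z + 5 + 6x)
= (24y − 24x + 4 − 30yz + 30xz − 5z)(2z + 5 + 6x)    [distributive law]
= 48yz + 120y + 144xy − 48xz − 120x − 144x^2 + 8z + 20 + 24x − 60yz^2 − 150yz − 180xyz + 60xz^2 + 150xz + 180x^2z − 10z^2 − 25z − 30xz    [distributive law]
= −102yz + 120y + 144xy + 72xz − 96x − 144x^2 − 17z + 20 − 60yz^2 − 180xyz + 60xz^2 + 180x^2z − 10z^2    [combine like terms]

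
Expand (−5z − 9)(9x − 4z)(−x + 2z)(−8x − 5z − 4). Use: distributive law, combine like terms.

−360x³z + 655x²z² + 999x²z + 230xz³ + 854xz² − 200z⁴ − 520z³ − 648x³ − 324x² + 792xz − 288z²

(−5z − 9)(9x − 4z)(−x + 2z)(−8x − 5z − 4)
= (−45xz + 20z² − 81x + 36z)(−x + 2z)(−8x − 5z − 4)    [distributive law]
= (45x²z − 90xz² − 20xz² + 40z³ + 81x² − 162xz − 36xz + 72z²)(−8x − 5z − 4)    [distributive law]
= (45x²z − 110xz² + 40z³ + 81x² − 198xz + 72z²)(−8x − 5z − 4)    [combine like terms]
= −360x³z − 225x²z² − 180x²z + 880x²z² + 550xz³ + 440xz² − 320xz³ − 200z⁴ − 160z³ − 648x³ − 405x²z − 324x² + 1584x²z + 990xz² + 792xz − 576xz² − 360z³ − 288z²    [distributive law]
= −360x³z + 655x²z² + 999x²z + 230xz³ + 854xz² − 200z⁴ − 520z³ − 648x³ − 324x² + 792xz − 288z²    [combine like terms]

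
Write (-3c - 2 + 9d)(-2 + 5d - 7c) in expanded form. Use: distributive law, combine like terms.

20c - 78cd + 21c^2 + 4 - 28d + 45d^2

(-3c - 2 + 9d)(-2 + 5d - 7c)
= 6c - 15cd + 21c^2 + 4 - 10d + 14c - 18d + 45d^2 - 63cd    [distributive law]
= 20c - 78cd + 21c^2 + 4 - 28d + 45d^2    [combine like terms]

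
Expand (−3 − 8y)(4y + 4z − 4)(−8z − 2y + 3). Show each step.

(−3 − 8y)(4y + 4z − 4)(−8z − 2y + 3)
= (−12y − 12z + 12 − 32y^2 − 32yz + 32y)(−8z − 2y + 3)    [distributive law]
= (20y − 12z + 12 − 32y^2 − 32yz)(−8z − 2y + 3)    [combine like terms]
= −160yz − 40y^2 + 60y + 96z^2 + 24yz − 36z − 96z − 24y + 36 + 256y^2z + 64y^3 − 96y^2 + 256yz^2 + 64y^2z − 96yz    [distributive law]
= −232yz − 136y^2 + 36y + 96z^2 − 132z + 36 + 320y^2z + 64y^3 + 256yz^2    [combine like terms]

−232yz − 136y^2 + 36y + 96z^2 − 132z + 36 + 320y^2z + 64y^3 + 256yz^2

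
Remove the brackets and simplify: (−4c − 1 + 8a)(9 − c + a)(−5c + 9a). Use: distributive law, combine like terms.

175c^2 − 670ac − 20c^3 + 96ac^2 − 148a^2c + 45c − 81a + 639a^2 + 72a^3

(−4c − 1 + 8a)(9 − c + a)(−5c + 9a)
= (−36c + 4c^2 − 4ac − 9 + c − a + 72a − 8ac + 8a^2)(−5c + 9a)    [distributive law]
= (−35c + 4c^2 − 12ac − 9 + 71a + 8a^2)(−5c + 9a)    [combine like terms]
= 175c^2 − 315ac − 20c^3 + 36ac^2 + 60ac^2 − 108a^2c + 45c − 81a − 355ac + 639a^2 − 40a^2c + 72a^3    [distributive law]
= 175c^2 − 670ac − 20c^3 + 96ac^2 − 148a^2c + 45c − 81a + 639a^2 + 72a^3    [combine like terms]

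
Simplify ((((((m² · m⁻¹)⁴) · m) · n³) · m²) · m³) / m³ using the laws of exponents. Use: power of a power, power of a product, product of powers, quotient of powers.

m⁷n³

((((((m² · m⁻¹)⁴) · m) · n³) · m²) · m³) / m³
= (((((((m²)⁴) · ((m⁻¹)⁴)) · m) · n³) · m²) · m³) / m³    [power of a product]
= (((((m⁸ · ((m⁻¹)⁴)) · m) · n³) · m²) · m³) / m³    [power of a power]
= (((((m⁸ · m⁻⁴) · m) · n³) · m²) · m³) / m³    [power of a power]
= ((((m⁴ · m) · n³) · m²) · m³) / m³    [product of powers]
= (((m⁵ · n³) · m²) · m³) / m³    [product of powers]
= m⁷n³    [quotient of powers; product of powers]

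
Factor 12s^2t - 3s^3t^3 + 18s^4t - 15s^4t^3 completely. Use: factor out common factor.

3s^2t(4 - st^2 + 6s^2 - 5s^2t^2)

12s^2t - 3s^3t^3 + 18s^4t - 15s^4t^3
= 3(4s^2t - s^3t^3 + 6s^4t - 5s^4t^3)    [factor out 3]
= 3s^2t(4 - st^2 + 6s^2 - 5s^2t^2)    [factor out s^2t]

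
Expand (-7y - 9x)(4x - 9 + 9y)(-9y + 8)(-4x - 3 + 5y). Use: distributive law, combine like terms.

(-7y - 9x)(4x - 9 + 9y)(-9y + 8)(-4x - 3 + 5y)
= (-28xy + 63y - 63y² - 36x² + 81x - 81xy)(-9y + 8)(-4x - 3 + 5y)    [distributive law]
= (-109xy + 63y - 63y² - 36x² + 81x)(-9y + 8)(-4x - 3 + 5y)    [combine like terms]
= (981xy² - 872xy - 567y² + 504y + 567y³ - 504y² + 324x²y - 288x² - 729xy + 648x)(-4x - 3 + 5y)    [distributive law]
= (981xy² - 1601xy - 1071y² + 504y + 567y³ + 324x²y - 288x² + 648x)(-4x - 3 + 5y)    [combine like terms]
= -3924x²y² - 2943xy² + 4905xy³ + 6404x²y + 4803xy - 8005xy² + 4284xy² + 3213y² - 5355y³ - 2016xy - 1512y + 2520y² - 2268xy³ - 1701y³ + 2835y⁴ - 1296x³y - 972x²y + 1620x²y² + 1152x³ + 864x² - 1440x²y - 2592x² - 1944x + 3240xy    [distributive law]
= -2304x²y² - 6664xy² + 2637xy³ + 3992x²y + 6027xy + 5733y² - 7056y³ - 1512y + 2835y⁴ - 1296x³y + 1152x³ - 1728x² - 1944x    [combine like terms]

-2304x²y² - 6664xy² + 2637xy³ + 3992x²y + 6027xy + 5733y² - 7056y³ - 1512y + 2835y⁴ - 1296x³y + 1152x³ - 1728x² - 1944x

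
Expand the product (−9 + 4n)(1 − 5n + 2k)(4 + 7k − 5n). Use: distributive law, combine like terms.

−36 − 135k + 241n + 465kn − 325n^2 − 126k^2 − 180kn^2 + 100n^3 + 56k^2n

(−9 + 4n)(1 − 5n + 2k)(4 + 7k − 5n)
= (−9 + 45n − 18k + 4n − 20n^2 + 8kn)(4 + 7k − 5n)    [distributive law]
= (−9 + 49n − 18k − 20n^2 + 8kn)(4 + 7k − 5n)    [combine like terms]
= −36 − 63k + 45n + 196n + 343kn − 245n^2 − 72k − 126k^2 + 90kn − 80n^2 − 140kn^2 + 100n^3 + 32kn + 56k^2n − 40kn^2    [distributive law]
= −36 − 135k + 241n + 465kn − 325n^2 − 126k^2 − 180kn^2 + 100n^3 + 56k^2n    [combine like terms]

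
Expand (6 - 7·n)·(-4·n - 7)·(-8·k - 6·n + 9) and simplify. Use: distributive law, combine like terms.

(6 - 7·n)·(-4·n - 7)·(-8·k - 6·n + 9)
= (-24·n - 42 + 28·n^2 + 49·n)·(-8·k - 6·n + 9)    [distributive law]
= (25·n - 42 + 28·n^2)·(-8·k - 6·n + 9)    [combine like terms]
= -200·k·n - 150·n^2 + 225·n + 336·k + 252·n - 378 - 224·k·n^2 - 168·n^3 + 252·n^2    [distributive law]
= -200·k·n + 102·n^2 + 477·n + 336·k - 378 - 224·k·n^2 - 168·n^3    [combine like terms]

-200·k·n + 102·n^2 + 477·n + 336·k - 378 - 224·k·n^2 - 168·n^3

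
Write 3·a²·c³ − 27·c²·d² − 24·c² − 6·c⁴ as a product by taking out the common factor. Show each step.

3·c²(a²·c − 9·d² − 8 − 2·c²)

3·a²·c³ − 27·c²·d² − 24·c² − 6·c⁴
= 3(a²·c³ − 9·c²·d² − 8·c² − 2·c⁴)    [factor out 3]
= 3·c²(a²·c − 9·d² − 8 − 2·c²)    [factor out c²]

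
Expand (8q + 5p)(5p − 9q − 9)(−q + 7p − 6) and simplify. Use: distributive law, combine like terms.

(8q + 5p)(5p − 9q − 9)(−q + 7p − 6)
= (40pq − 72q² − 72q + 25p² − 45pq − 45p)(−q + 7p − 6)    [distributive law]
= (−5pq − 72q² − 72q + 25p² − 45p)(−q + 7p − 6)    [combine like terms]
= 5pq² − 35p²q + 30pq + 72q³ − 504pq² + 432q² + 72q² − 504pq + 432q − 25p²q + 175p³ − 150p² + 45pq − 315p² + 270p    [distributive law]
= −499pq² − 60p²q − 429pq + 72q³ + 504q² + 432q + 175p³ − 465p² + 270p    [combine like terms]

−499pq² − 60p²q − 429pq + 72q³ + 504q² + 432q + 175p³ − 465p² + 270p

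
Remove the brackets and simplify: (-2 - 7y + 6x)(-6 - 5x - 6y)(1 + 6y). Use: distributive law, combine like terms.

12 + 126y - 26x - 157xy + 366y² - 6xy² + 252y³ - 30x² - 180x²y

(-2 - 7y + 6x)(-6 - 5x - 6y)(1 + 6y)
= (12 + 10x + 12y + 42y + 35xy + 42y² - 36x - 30x² - 36xy)(1 + 6y)    [distributive law]
= (12 - 26x + 54y - xy + 42y² - 30x²)(1 + 6y)    [combine like terms]
= 12 + 72y - 26x - 156xy + 54y + 324y² - xy - 6xy² + 42y² + 252y³ - 30x² - 180x²y    [distributive law]
= 12 + 126y - 26x - 157xy + 366y² - 6xy² + 252y³ - 30x² - 180x²y    [combine like terms]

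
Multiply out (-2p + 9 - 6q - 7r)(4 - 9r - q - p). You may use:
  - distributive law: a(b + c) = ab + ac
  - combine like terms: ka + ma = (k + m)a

(-2p + 9 - 6q - 7r)(4 - 9r - q - p)
= -8p + 18pr + 2pq + 2p^2 + 36 - 81r - 9q - 9p - 24q + 54qr + 6q^2 + 6pq - 28r + 63r^2 + 7qr + 7pr    [distributive law]
= -17p + 25pr + 8pq + 2p^2 + 36 - 109r - 33q + 61qr + 6q^2 + 63r^2    [combine like terms]

-17p + 25pr + 8pq + 2p^2 + 36 - 109r - 33q + 61qr + 6q^2 + 63r^2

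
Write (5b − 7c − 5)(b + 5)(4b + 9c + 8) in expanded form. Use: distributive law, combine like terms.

20b^3 + 17b^2c + 120b^2 − 16bc + 60b − 63bc^2 − 315c^2 − 505c − 200

(5b − 7c − 5)(b + 5)(4b + 9c + 8)
= (5b^2 + 25b − 7bc − 35c − 5b − 25)(4b + 9c + 8)    [distributive law]
= (5b^2 + 20b − 7bc − 35c − 25)(4b + 9c + 8)    [combine like terms]
= 20b^3 + 45b^2c + 40b^2 + 80b^2 + 180bc + 160b − 28b^2c − 63bc^2 − 56bc − 140bc − 315c^2 − 280c − 100b − 225c − 200    [distributive law]
= 20b^3 + 17b^2c + 120b^2 − 16bc + 60b − 63bc^2 − 315c^2 − 505c − 200    [combine like terms]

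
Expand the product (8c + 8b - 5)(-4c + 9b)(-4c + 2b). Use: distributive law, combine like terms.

128c^3 - 224bc^2 - 208b^2c + 144b^3 - 80c^2 + 220bc - 90b^2

(8c + 8b - 5)(-4c + 9b)(-4c + 2b)
= (-32c^2 + 72bc - 32bc + 72b^2 + 20c - 45b)(-4c + 2b)    [distributive law]
= (-32c^2 + 40bc + 72b^2 + 20c - 45b)(-4c + 2b)    [combine like terms]
= 128c^3 - 64bc^2 - 160bc^2 + 80b^2c - 288b^2c + 144b^3 - 80c^2 + 40bc + 180bc - 90b^2    [distributive law]
= 128c^3 - 224bc^2 - 208b^2c + 144b^3 - 80c^2 + 220bc - 90b^2    [combine like terms]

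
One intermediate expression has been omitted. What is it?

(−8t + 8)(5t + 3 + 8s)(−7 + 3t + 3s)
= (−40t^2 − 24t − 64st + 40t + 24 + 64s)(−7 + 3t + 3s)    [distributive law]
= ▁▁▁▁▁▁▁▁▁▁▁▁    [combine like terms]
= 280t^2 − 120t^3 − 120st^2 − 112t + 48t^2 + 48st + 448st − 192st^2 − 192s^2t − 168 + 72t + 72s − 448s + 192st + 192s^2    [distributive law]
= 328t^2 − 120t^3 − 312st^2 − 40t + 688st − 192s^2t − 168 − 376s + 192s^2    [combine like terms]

By combine like terms:

(−40t^2 + 16t − 64st + 24 + 64s)(−7 + 3t + 3s)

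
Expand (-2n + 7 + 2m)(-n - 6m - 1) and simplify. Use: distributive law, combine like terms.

2n² + 10mn - 5n - 44m - 7 - 12m²

(-2n + 7 + 2m)(-n - 6m - 1)
= 2n² + 12mn + 2n - 7n - 42m - 7 - 2mn - 12m² - 2m    [distributive law]
= 2n² + 10mn - 5n - 44m - 7 - 12m²    [combine like terms]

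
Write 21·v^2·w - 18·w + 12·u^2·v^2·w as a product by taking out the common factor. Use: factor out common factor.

3·w(7·v^2 - 6 + 4·u^2·v^2)

21·v^2·w - 18·w + 12·u^2·v^2·w
= 3(7·v^2·w - 6·w + 4·u^2·v^2·w)    [factor out 3]
= 3·w(7·v^2 - 6 + 4·u^2·v^2)    [factor out w]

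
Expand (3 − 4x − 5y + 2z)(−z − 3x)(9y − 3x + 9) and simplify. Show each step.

(3 − 4x − 5y + 2z)(−z − 3x)(9y − 3x + 9)
= (−3z − 9x + 4xz + 12x² + 5yz + 15xy − 2z² − 6xz)(9y − 3x + 9)    [distributive law]
= (−3z − 9x − 2xz + 12x² + 5yz + 15xy − 2z²)(9y − 3x + 9)    [combine like terms]
= −27yz + 9xz − 27z − 81xy + 27x² − 81x − 18xyz + 6x²z − 18xz + 108x²y − 36x³ + 108x² + 45y²z − 15xyz + 45yz + 135xy² − 45x²y + 135xy − 18yz² + 6xz² − 18z²    [distributive law]
= 18yz − 9xz − 27z + 54xy + 135x² − 81x − 33xyz + 6x²z + 63x²y − 36x³ + 45y²z + 135xy² − 18yz² + 6xz² − 18z²    [combine like terms]

18yz − 9xz − 27z + 54xy + 135x² − 81x − 33xyz + 6x²z + 63x²y − 36x³ + 45y²z + 135xy² − 18yz² + 6xz² − 18z²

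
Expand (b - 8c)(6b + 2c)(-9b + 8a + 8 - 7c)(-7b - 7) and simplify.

(b - 8c)(6b + 2c)(-9b + 8a + 8 - 7c)(-7b - 7)
= (6b^2 + 2bc - 48bc - 16c^2)(-9b + 8a + 8 - 7c)(-7b - 7)    [distributive law]
= (6b^2 - 46bc - 16c^2)(-9b + 8a + 8 - 7c)(-7b - 7)    [combine like terms]
= (-54b^3 + 48ab^2 + 48b^2 - 42b^2c + 414b^2c - 368abc - 368bc + 322bc^2 + 144bc^2 - 128ac^2 - 128c^2 + 112c^3)(-7b - 7)    [distributive law]
= (-54b^3 + 48ab^2 + 48b^2 + 372b^2c - 368abc - 368bc + 466bc^2 - 128ac^2 - 128c^2 + 112c^3)(-7b - 7)    [combine like terms]
= 378b^4 + 378b^3 - 336ab^3 - 336ab^2 - 336b^3 - 336b^2 - 2604b^3c - 2604b^2c + 2576ab^2c + 2576abc + 2576b^2c + 2576bc - 3262b^2c^2 - 3262bc^2 + 896abc^2 + 896ac^2 + 896bc^2 + 896c^2 - 784bc^3 - 784c^3    [distributive law]
= 378b^4 + 42b^3 - 336ab^3 - 336ab^2 - 336b^2 - 2604b^3c - 28b^2c + 2576ab^2c + 2576abc + 2576bc - 3262b^2c^2 - 2366bc^2 + 896abc^2 + 896ac^2 + 896c^2 - 784bc^3 - 784c^3    [combine like terms]

378b^4 + 42b^3 - 336ab^3 - 336ab^2 - 336b^2 - 2604b^3c - 28b^2c + 2576ab^2c + 2576abc + 2576bc - 3262b^2c^2 - 2366bc^2 + 896abc^2 + 896ac^2 + 896c^2 - 784bc^3 - 784c^3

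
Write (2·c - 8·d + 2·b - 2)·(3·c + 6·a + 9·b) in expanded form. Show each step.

(2·c - 8·d + 2·b - 2)·(3·c + 6·a + 9·b)
= 6·c² + 12·a·c + 18·b·c - 24·c·d - 48·a·d - 72·b·d + 6·b·c + 12·a·b + 18·b² - 6·c - 12·a - 18·b    [distributive law]
= 6·c² + 12·a·c + 24·b·c - 24·c·d - 48·a·d - 72·b·d + 12·a·b + 18·b² - 6·c - 12·a - 18·b    [combine like terms]

6·c² + 12·a·c + 24·b·c - 24·c·d - 48·a·d - 72·b·d + 12·a·b + 18·b² - 6·c - 12·a - 18·b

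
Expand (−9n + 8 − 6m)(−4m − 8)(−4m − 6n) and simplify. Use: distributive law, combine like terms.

(−9n + 8 − 6m)(−4m − 8)(−4m − 6n)
= (36mn + 72n − 32m − 64 + 24m² + 48m)(−4m − 6n)    [distributive law]
= (36mn + 72n + 16m − 64 + 24m²)(−4m − 6n)    [combine like terms]
= −144m²n − 216mn² − 288mn − 432n² − 64m² − 96mn + 256m + 384n − 96m³ − 144m²n    [distributive law]
= −288m²n − 216mn² − 384mn − 432n² − 64m² + 256m + 384n − 96m³    [combine like terms]

−288m²n − 216mn² − 384mn − 432n² − 64m² + 256m + 384n − 96m³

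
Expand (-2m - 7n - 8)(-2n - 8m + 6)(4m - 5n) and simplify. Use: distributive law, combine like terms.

(-2m - 7n - 8)(-2n - 8m + 6)(4m - 5n)
= (4mn + 16m² - 12m + 14n² + 56mn - 42n + 16n + 64m - 48)(4m - 5n)    [distributive law]
= (60mn + 16m² + 52m + 14n² - 26n - 48)(4m - 5n)    [combine like terms]
= 240m²n - 300mn² + 64m³ - 80m²n + 208m² - 260mn + 56mn² - 70n³ - 104mn + 130n² - 192m + 240n    [distributive law]
= 160m²n - 244mn² + 64m³ + 208m² - 364mn - 70n³ + 130n² - 192m + 240n    [combine like terms]

160m²n - 244mn² + 64m³ + 208m² - 364mn - 70n³ + 130n² - 192m + 240n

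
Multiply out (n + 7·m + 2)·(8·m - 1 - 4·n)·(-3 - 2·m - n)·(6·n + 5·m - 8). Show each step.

(n + 7·m + 2)·(8·m - 1 - 4·n)·(-3 - 2·m - n)·(6·n + 5·m - 8)
= (8·m·n - n - 4·n^2 + 56·m^2 - 7·m - 28·m·n + 16·m - 2 - 8·n)·(-3 - 2·m - n)·(6·n + 5·m - 8)    [distributive law]
= (-20·m·n - 9·n - 4·n^2 + 56·m^2 + 9·m - 2)·(-3 - 2·m - n)·(6·n + 5·m - 8)    [combine like terms]
= (60·m·n + 40·m^2·n + 20·m·n^2 + 27·n + 18·m·n + 9·n^2 + 12·n^2 + 8·m·n^2 + 4·n^3 - 168·m^2 - 112·m^3 - 56·m^2·n - 27·m - 18·m^2 - 9·m·n + 6 + 4·m + 2·n)·(6·n + 5·m - 8)    [distributive law]
= (69·m·n - 16·m^2·n + 28·m·n^2 + 29·n + 21·n^2 + 4·n^3 - 186·m^2 - 112·m^3 - 23·m + 6)·(6·n + 5·m - 8)    [combine like terms]
= 414·m·n^2 + 345·m^2·n - 552·m·n - 96·m^2·n^2 - 80·m^3·n + 128·m^2·n + 168·m·n^3 + 140·m^2·n^2 - 224·m·n^2 + 174·n^2 + 145·m·n - 232·n + 126·n^3 + 105·m·n^2 - 168·n^2 + 24·n^4 + 20·m·n^3 - 32·n^3 - 1116·m^2·n - 930·m^3 + 1488·m^2 - 672·m^3·n - 560·m^4 + 896·m^3 - 138·m·n - 115·m^2 + 184·m + 36·n + 30·m - 48    [distributive law]
= 295·m·n^2 - 643·m^2·n - 545·m·n + 44·m^2·n^2 - 752·m^3·n + 188·m·n^3 + 6·n^2 - 196·n + 94·n^3 + 24·n^4 - 34·m^3 + 1373·m^2 - 560·m^4 + 214·m - 48    [combine like terms]

295·m·n^2 - 643·m^2·n - 545·m·n + 44·m^2·n^2 - 752·m^3·n + 188·m·n^3 + 6·n^2 - 196·n + 94·n^3 + 24·n^4 - 34·m^3 + 1373·m^2 - 560·m^4 + 214·m - 48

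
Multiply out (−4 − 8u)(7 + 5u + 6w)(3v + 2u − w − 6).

−84v + 400u + 172w + 168 − 228uv + 88u^2 + 316uw − 72vw + 24w^2 − 120u^2v − 80u^3 − 56u^2w − 144uvw + 48uw^2

(−4 − 8u)(7 + 5u + 6w)(3v + 2u − w − 6)
= (−28 − 20u − 24w − 56u − 40u^2 − 48uw)(3v + 2u − w − 6)    [distributive law]
= (−28 − 76u − 24w − 40u^2 − 48uw)(3v + 2u − w − 6)    [combine like terms]
= −84v − 56u + 28w + 168 − 228uv − 152u^2 + 76uw + 456u − 72vw − 48uw + 24w^2 + 144w − 120u^2v − 80u^3 + 40u^2w + 240u^2 − 144uvw − 96u^2w + 48uw^2 + 288uw    [distributive law]
= −84v + 400u + 172w + 168 − 228uv + 88u^2 + 316uw − 72vw + 24w^2 − 120u^2v − 80u^3 − 56u^2w − 144uvw + 48uw^2    [combine like terms]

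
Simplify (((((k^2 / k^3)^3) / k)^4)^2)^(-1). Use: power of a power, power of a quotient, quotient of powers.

k^32

(((((k^2 / k^3)^3) / k)^4)^2)^(-1)
= ((((k^2 / k^3)^3) / k)^4)^(-2)    [power of a power]
= (((k^2 / k^3)^3) / k)^(-8)    [power of a power]
= (((k^2 / k^3)^3)^(-8)) / (k^(-8))    [power of a quotient]
= ((k^2 / k^3)^(-24)) / (k^(-8))    [power of a power]
= (((k^2)^(-24)) / ((k^3)^(-24))) / (k^(-8))    [power of a quotient]
= (k^(-48) / ((k^3)^(-24))) / (k^(-8))    [power of a power]
= (k^(-48) / k^(-72)) / (k^(-8))    [power of a power]
= k^24 / (k^(-8))    [quotient of powers]
= k^32    [quotient of powers]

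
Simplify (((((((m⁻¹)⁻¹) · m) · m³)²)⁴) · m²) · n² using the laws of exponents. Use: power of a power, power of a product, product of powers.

m⁴²n²

(((((((m⁻¹)⁻¹) · m) · m³)²)⁴) · m²) · n²
= ((((((m⁻¹)⁻¹) · m) · m³)⁸) · m²) · n²    [power of a power]
= ((((((m⁻¹)⁻¹) · m)⁸) · ((m³)⁸)) · m²) · n²    [power of a product]
= ((((((m⁻¹)⁻¹)⁸) · (m⁸)) · ((m³)⁸)) · m²) · n²    [power of a product]
= (((((m⁻¹)⁻⁸) · (m⁸)) · ((m³)⁸)) · m²) · n²    [power of a power]
= (((m⁸ · (m⁸)) · ((m³)⁸)) · m²) · n²    [power of a power]
= ((m¹⁶ · ((m³)⁸)) · m²) · n²    [product of powers]
= ((m¹⁶ · m²⁴) · m²) · n²    [power of a power]
= (m⁴⁰ · m²) · n²    [product of powers]
= m⁴² · n²    [product of powers]
= m⁴²n²    [rearrange]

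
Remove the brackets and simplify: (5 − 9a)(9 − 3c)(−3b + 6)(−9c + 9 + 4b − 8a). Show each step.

1260bc − 135b − 540b^2 + 1323ab − 3240c + 2430 − 6534a − 405bc^2 + 180b^2c − 2628abc + 810c^2 + 6552ac + 972ab^2 − 1944a^2b + 3888a^2 + 729abc^2 − 324ab^2c + 648a^2bc − 1458ac^2 − 1296a^2c

(5 − 9a)(9 − 3c)(−3b + 6)(−9c + 9 + 4b − 8a)
= (45 − 15c − 81a + 27ac)(−3b + 6)(−9c + 9 + 4b − 8a)    [distributive law]
= (−135b + 270 + 45bc − 90c + 243ab − 486a − 81abc + 162ac)(−9c + 9 + 4b − 8a)    [distributive law]
= 1215bc − 1215b − 540b^2 + 1080ab − 2430c + 2430 + 1080b − 2160a − 405bc^2 + 405bc + 180b^2c − 360abc + 810c^2 − 810c − 360bc + 720ac − 2187abc + 2187ab + 972ab^2 − 1944a^2b + 4374ac − 4374a − 1944ab + 3888a^2 + 729abc^2 − 729abc − 324ab^2c + 648a^2bc − 1458ac^2 + 1458ac + 648abc − 1296a^2c    [distributive law]
= 1260bc − 135b − 540b^2 + 1323ab − 3240c + 2430 − 6534a − 405bc^2 + 180b^2c − 2628abc + 810c^2 + 6552ac + 972ab^2 − 1944a^2b + 3888a^2 + 729abc^2 − 324ab^2c + 648a^2bc − 1458ac^2 − 1296a^2c    [combine like terms]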